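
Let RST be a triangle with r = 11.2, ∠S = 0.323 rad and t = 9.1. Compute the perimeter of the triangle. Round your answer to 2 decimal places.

By the law of cosines, s² = t² + r² − 2·t·r·cos S = 14.951, so s ≈ 3.8667.
Semiperimeter p = (11.2+3.8667+9.1)/2 = 12.083.
Perimeter = 11.2 + 3.8667 + 9.1 = 24.167.

24.17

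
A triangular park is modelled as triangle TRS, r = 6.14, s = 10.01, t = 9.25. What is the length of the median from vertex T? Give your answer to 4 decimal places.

m_T ≈ 6.8963

Median from T: ½√(2·r² + 2·s² − t²) ≈ 6.8963.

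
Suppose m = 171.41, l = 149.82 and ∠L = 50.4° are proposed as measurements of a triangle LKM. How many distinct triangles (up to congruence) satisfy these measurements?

2

m·sin L = 171.41·sin(50.4°) ≈ 132.1.
Since m sin L < l < m (132.1 < 149.82 < 171.41), two triangles exist.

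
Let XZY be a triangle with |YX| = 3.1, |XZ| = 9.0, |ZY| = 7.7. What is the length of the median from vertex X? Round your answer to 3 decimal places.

m_X ≈ 5.521

Median from X: ½√(2·|YX|² + 2·|XZ|² − |ZY|²) ≈ 5.5211.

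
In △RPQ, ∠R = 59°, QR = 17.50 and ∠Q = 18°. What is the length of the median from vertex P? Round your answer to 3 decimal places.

7.572

The third angle is ∠P = 180° − ∠Q − ∠R = 103.00°.
Law of sines: PQ = QR·sin R/sin P ≈ 15.395.
Law of sines: RP = QR·sin Q/sin P ≈ 5.55.
Median from P: ½√(2·RP² + 2·PQ² − QR²) ≈ 7.5725.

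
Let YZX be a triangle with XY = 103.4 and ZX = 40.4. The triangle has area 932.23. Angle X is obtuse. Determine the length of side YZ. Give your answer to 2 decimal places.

140.71

From area = ½·ZX·XY·sin X, we get sin X = 2·area/(ZX·XY) ≈ 0.44632.
Taking the obtuse solution, ∠X ≈ 153.49°.
Law of cosines then gives YZ ≈ 140.71.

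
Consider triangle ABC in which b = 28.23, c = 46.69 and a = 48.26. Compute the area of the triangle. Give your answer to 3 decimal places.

Semiperimeter s = (48.26 + 28.23 + 46.69)/2 = 61.59.
Heron's formula: area = √(61.59·13.33·33.36·14.9) ≈ 638.82.

area ≈ 638.817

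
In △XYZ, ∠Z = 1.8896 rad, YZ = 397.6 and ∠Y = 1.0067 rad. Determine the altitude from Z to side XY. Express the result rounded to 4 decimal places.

The third angle is ∠X = π − ∠Y − ∠Z = 0.2453 rad.
Law of sines: ZX = YZ·sin Y/sin X ≈ 1383.6.
Law of sines: XY = YZ·sin Z/sin X ≈ 1554.8.
Area = ½·YZ·ZX·sin Z ≈ 2.6121e+05.
The altitude from Z has length 2·area/XY ≈ 336.

h_Z ≈ 336.0007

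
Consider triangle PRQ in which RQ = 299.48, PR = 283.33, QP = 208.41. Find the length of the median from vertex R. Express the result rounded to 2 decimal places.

Median from R: ½√(2·PR² + 2·RQ² − QP²) ≈ 272.26.

m_R ≈ 272.26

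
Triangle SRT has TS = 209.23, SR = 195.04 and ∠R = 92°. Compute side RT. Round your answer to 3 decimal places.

Law of sines: sin T = SR·sin R/TS ≈ 0.93161.
Since TS ≥ SR, only the acute value applies: ∠T ≈ 68.69°.
Then ∠S = 180° − ∠R − ∠T ≈ 19.31°.
Law of sines gives RT = TS·sin S/sin R ≈ 69.239.

69.239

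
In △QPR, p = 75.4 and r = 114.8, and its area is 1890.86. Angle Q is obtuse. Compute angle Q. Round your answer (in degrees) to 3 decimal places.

154.094

From area = ½·p·r·sin Q, we get sin Q = 2·area/(p·r) ≈ 0.43689.
Taking the obtuse solution, ∠Q ≈ 154.09°.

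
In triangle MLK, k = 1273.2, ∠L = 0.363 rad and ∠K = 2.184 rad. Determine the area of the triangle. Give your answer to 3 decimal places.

The third angle is ∠M = π − ∠L − ∠K = 0.595 rad.
Law of sines: m = k·sin M/sin K ≈ 872.1.
Law of sines: l = k·sin L/sin K ≈ 552.8.
Area = ½·k·m·sin L ≈ 1.9713e+05.

area ≈ 197132.918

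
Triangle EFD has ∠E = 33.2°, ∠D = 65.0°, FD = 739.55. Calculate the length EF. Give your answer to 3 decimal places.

1224.078

The third angle is ∠F = 180° − ∠D − ∠E = 81.80°.
Law of sines: EF = FD·sin D/sin E ≈ 1224.1.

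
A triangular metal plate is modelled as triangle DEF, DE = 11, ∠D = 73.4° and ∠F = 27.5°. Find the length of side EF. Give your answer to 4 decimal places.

The third angle is ∠E = 180° − ∠F − ∠D = 79.10°.
Law of sines: EF = DE·sin D/sin F ≈ 22.83.

22.8296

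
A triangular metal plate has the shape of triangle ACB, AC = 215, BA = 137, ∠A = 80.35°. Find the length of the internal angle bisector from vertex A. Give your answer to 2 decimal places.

127.87

By the law of cosines, CB² = BA² + AC² − 2·BA·AC·cos A = 55119, so CB ≈ 234.77.
The bisector from A has length 2·BA·AC·cos(∠A/2)/(BA+AC) ≈ 127.87.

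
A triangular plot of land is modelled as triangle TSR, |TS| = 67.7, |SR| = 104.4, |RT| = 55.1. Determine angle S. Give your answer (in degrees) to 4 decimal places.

By the law of cosines, cos S = (|TS|² + |SR|² − |RT|²) / (2·|TS|·|SR|) ≈ 0.88051, so ∠S ≈ 28.30°.

28.2964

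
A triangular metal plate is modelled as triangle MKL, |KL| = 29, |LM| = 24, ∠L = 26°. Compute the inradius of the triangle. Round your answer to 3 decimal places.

By the law of cosines, |MK|² = |KL|² + |LM|² − 2·|KL|·|LM|·cos L = 165.88, so |MK| ≈ 12.879.
Area = ½·|KL|·|LM|·sin L ≈ 152.55.
Semiperimeter s = (29+24+12.879)/2 = 32.94.
Inradius = area/s = 152.55/32.94 ≈ 4.6313.

4.631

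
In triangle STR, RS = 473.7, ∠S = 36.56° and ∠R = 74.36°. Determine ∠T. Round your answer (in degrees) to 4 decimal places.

69.0800

The third angle is ∠T = 180° − ∠R − ∠S = 69.08°.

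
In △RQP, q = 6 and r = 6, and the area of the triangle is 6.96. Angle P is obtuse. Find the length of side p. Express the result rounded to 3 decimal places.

11.764

From area = ½·r·q·sin P, we get sin P = 2·area/(r·q) ≈ 0.38667.
Taking the obtuse solution, ∠P ≈ 157.25°.
Law of cosines then gives p ≈ 11.764.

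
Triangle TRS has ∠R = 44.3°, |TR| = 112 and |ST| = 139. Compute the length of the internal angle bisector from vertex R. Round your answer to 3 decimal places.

Law of sines: sin S = |TR|·sin R/|ST| ≈ 0.56275.
Since |ST| ≥ |TR|, only the acute value applies: ∠S ≈ 34.25°.
Then ∠T = 180° − ∠R − ∠S ≈ 101.45°.
Law of sines gives |RS| = |ST|·sin T/sin R ≈ 195.06.
The bisector from R has length 2·|TR|·|RS|·cos(∠R/2)/(|TR|+|RS|) ≈ 131.79.

t_R ≈ 131.794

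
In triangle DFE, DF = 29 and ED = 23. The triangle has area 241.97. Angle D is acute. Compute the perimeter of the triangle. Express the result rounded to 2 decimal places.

73.26

From area = ½·ED·DF·sin D, we get sin D = 2·area/(ED·DF) ≈ 0.72555.
Taking the acute solution, ∠D ≈ 46.51°.
Law of cosines then gives FE ≈ 21.26.
Perimeter = 21.26 + 23 + 29 = 73.26.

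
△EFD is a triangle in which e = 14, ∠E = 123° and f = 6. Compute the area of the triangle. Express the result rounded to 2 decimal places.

Law of sines: sin F = f·sin E/e ≈ 0.35943.
Since e ≥ f, only the acute value applies: ∠F ≈ 21.07°.
Then ∠D = 180° − ∠E − ∠F ≈ 35.93°.
Law of sines gives d = e·sin D/sin E ≈ 9.7966.
Area = ½·e·f·sin D ≈ 24.648.

24.65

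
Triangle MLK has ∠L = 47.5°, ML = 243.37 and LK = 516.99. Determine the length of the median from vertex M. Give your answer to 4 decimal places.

By the law of cosines, KM² = ML² + LK² − 2·ML·LK·cos L = 1.565e+05, so KM ≈ 395.6.
Median from M: ½√(2·KM² + 2·ML² − LK²) ≈ 202.6.

m_M ≈ 202.5980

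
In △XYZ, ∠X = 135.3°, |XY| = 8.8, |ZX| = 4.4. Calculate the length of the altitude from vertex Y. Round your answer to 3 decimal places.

h_Y ≈ 6.190

By the law of cosines, |YZ|² = |ZX|² + |XY|² − 2·|ZX|·|XY|·cos X = 151.84, so |YZ| ≈ 12.323.
Area = ½·|ZX|·|XY|·sin X ≈ 13.618.
The altitude from Y has length 2·area/|ZX| ≈ 6.1899.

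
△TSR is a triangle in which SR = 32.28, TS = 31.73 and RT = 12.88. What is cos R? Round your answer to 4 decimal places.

0.2418

By the law of cosines, cos R = (SR² + RT² − TS²) / (2·SR·RT) ≈ 0.24184, so ∠R ≈ 76.00°.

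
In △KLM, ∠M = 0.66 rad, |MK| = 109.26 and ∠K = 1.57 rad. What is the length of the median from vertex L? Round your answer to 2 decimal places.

The third angle is ∠L = π − ∠M − ∠K = 0.912 rad.
Law of sines: |LM| = |MK|·sin K/sin L ≈ 138.22.
Law of sines: |KL| = |MK|·sin M/sin L ≈ 84.745.
Median from L: ½√(2·|KL|² + 2·|LM|² − |MK|²) ≈ 100.79.

m_L ≈ 100.79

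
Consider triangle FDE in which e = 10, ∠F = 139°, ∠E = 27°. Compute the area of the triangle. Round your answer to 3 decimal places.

The third angle is ∠D = 180° − ∠E − ∠F = 14.00°.
Law of sines: f = e·sin F/sin E ≈ 14.451.
Law of sines: d = e·sin D/sin E ≈ 5.3288.
Area = ½·e·f·sin D ≈ 17.48.

area ≈ 17.480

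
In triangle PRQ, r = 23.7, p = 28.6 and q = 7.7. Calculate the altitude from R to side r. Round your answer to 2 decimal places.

h_R ≈ 6.48

Semiperimeter s = (28.6 + 23.7 + 7.7)/2 = 30.
Heron's formula: area = √(30·1.4·6.3·22.3) ≈ 76.815.
The altitude from R has length 2·area/r ≈ 6.4823.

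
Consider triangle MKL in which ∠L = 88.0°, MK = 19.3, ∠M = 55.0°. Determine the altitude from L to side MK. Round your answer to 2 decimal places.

9.52

The third angle is ∠K = 180° − ∠L − ∠M = 37.00°.
Law of sines: KL = MK·sin M/sin L ≈ 15.819.
Law of sines: LM = MK·sin K/sin L ≈ 11.622.
Area = ½·MK·KL·sin K ≈ 91.871.
The altitude from L has length 2·area/MK ≈ 9.5203.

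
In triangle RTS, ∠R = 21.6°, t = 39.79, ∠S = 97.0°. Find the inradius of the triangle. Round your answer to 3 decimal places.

The third angle is ∠T = 180° − ∠S − ∠R = 61.40°.
Law of sines: r = t·sin R/sin T ≈ 16.683.
Law of sines: s = t·sin S/sin T ≈ 44.982.
Area = ½·t·r·sin S ≈ 329.44.
Semiperimeter p = (16.683+39.79+44.982)/2 = 50.728.
Inradius = area/p = 329.44/50.728 ≈ 6.4943.

6.494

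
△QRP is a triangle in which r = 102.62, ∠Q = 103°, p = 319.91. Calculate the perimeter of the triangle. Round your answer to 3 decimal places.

By the law of cosines, q² = r² + p² − 2·r·p·cos Q = 1.2764e+05, so q ≈ 357.27.
Semiperimeter s = (357.27+102.62+319.91)/2 = 389.9.
Perimeter = 357.27 + 102.62 + 319.91 = 779.8.

perimeter ≈ 779.802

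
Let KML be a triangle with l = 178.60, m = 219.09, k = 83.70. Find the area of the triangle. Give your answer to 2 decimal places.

Semiperimeter s = (83.7 + 219.09 + 178.6)/2 = 240.69.
Heron's formula: area = √(240.69·157·21.605·62.095) ≈ 7120.

7120.03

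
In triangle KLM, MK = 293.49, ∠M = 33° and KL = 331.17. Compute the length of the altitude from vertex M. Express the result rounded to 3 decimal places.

Law of sines: sin L = MK·sin M/KL ≈ 0.48267.
Since KL ≥ MK, only the acute value applies: ∠L ≈ 28.86°.
Then ∠K = 180° − ∠M − ∠L ≈ 118.14°.
Law of sines gives LM = KL·sin K/sin M ≈ 536.18.
Area = ½·KL·MK·sin K ≈ 42853.
The altitude from M has length 2·area/KL ≈ 258.8.

258.799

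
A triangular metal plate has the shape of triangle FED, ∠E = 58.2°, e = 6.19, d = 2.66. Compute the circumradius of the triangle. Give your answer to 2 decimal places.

R ≈ 3.64

Law of sines: sin D = d·sin E/e ≈ 0.36522.
Since e ≥ d, only the acute value applies: ∠D ≈ 21.42°.
Then ∠F = 180° − ∠E − ∠D ≈ 100.38°.
Law of sines gives f = e·sin F/sin E ≈ 7.1641.
Circumradius = e/(2 sin E) ≈ 3.6416.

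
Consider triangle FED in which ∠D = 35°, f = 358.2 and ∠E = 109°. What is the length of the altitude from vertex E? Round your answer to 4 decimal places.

The third angle is ∠F = 180° − ∠E − ∠D = 36.00°.
Law of sines: e = f·sin E/sin F ≈ 576.2.
Law of sines: d = f·sin D/sin F ≈ 349.54.
Area = ½·f·e·sin D ≈ 59192.
The altitude from E has length 2·area/e ≈ 205.46.

205.4551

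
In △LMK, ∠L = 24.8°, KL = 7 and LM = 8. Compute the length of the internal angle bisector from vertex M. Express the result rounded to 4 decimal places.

By the law of cosines, MK² = KL² + LM² − 2·KL·LM·cos L = 11.329, so MK ≈ 3.3658.
Law of cosines again: cos M = (LM² + MK² − KL²)/(2·LM·MK) ≈ 0.48890, so ∠M ≈ 60.73°.
The bisector from M has length 2·LM·MK·cos(∠M/2)/(LM+MK) ≈ 4.0882.

4.0882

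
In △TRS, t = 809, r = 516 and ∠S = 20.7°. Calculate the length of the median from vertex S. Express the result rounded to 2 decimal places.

By the law of cosines, s² = t² + r² − 2·t·r·cos S = 1.3975e+05, so s ≈ 373.83.
Median from S: ½√(2·t² + 2·r² − s²) ≈ 652.25.

652.25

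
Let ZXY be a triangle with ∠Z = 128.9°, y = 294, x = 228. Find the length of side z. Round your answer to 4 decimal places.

By the law of cosines, z² = x² + y² − 2·x·y·cos Z = 2.2261e+05, so z ≈ 471.81.

471.8127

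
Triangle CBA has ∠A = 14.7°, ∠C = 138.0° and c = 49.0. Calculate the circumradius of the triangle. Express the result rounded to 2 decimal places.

36.61

The third angle is ∠B = 180° − ∠A − ∠C = 27.30°.
Law of sines: b = c·sin B/sin C ≈ 33.587.
Law of sines: a = c·sin A/sin C ≈ 18.583.
Circumradius = c/(2 sin C) ≈ 36.615.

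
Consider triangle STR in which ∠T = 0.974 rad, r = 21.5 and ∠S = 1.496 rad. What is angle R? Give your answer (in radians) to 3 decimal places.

∠R ≈ 0.672 rad

The third angle is ∠R = π − ∠S − ∠T = 0.672 rad.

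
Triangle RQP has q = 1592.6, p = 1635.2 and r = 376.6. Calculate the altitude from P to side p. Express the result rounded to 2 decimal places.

Semiperimeter s = (376.6 + 1592.6 + 1635.2)/2 = 1802.2.
Heron's formula: area = √(1802.2·1425.6·209.6·167) ≈ 2.9988e+05.
The altitude from P has length 2·area/p ≈ 366.79.

366.79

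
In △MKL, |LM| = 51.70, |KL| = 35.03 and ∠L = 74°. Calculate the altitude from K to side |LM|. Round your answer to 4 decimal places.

By the law of cosines, |MK|² = |KL|² + |LM|² − 2·|KL|·|LM|·cos L = 2901.6, so |MK| ≈ 53.867.
Area = ½·|KL|·|LM|·sin L ≈ 870.45.
The altitude from K has length 2·area/|LM| ≈ 33.673.

33.6730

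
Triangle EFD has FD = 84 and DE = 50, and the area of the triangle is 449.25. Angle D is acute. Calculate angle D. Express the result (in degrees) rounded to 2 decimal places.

From area = ½·FD·DE·sin D, we get sin D = 2·area/(FD·DE) ≈ 0.21393.
Taking the acute solution, ∠D ≈ 12.35°.

∠D ≈ 12.35°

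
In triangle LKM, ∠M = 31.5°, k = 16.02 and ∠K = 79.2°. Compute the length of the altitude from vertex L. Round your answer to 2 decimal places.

8.37

The third angle is ∠L = 180° − ∠K − ∠M = 69.30°.
Law of sines: l = k·sin L/sin K ≈ 15.256.
Law of sines: m = k·sin M/sin K ≈ 8.5214.
Area = ½·k·l·sin M ≈ 63.85.
The altitude from L has length 2·area/l ≈ 8.3704.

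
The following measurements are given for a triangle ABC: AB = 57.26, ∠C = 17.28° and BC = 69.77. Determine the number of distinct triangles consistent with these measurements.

2

BC·sin C = 69.77·sin(17.28°) ≈ 20.72.
Since BC sin C < AB < BC (20.72 < 57.26 < 69.77), two triangles exist.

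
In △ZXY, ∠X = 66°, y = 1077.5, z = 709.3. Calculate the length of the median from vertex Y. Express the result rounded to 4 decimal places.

694.6230

By the law of cosines, x² = y² + z² − 2·y·z·cos X = 1.0424e+06, so x ≈ 1021.
Median from Y: ½√(2·z² + 2·x² − y²) ≈ 694.62.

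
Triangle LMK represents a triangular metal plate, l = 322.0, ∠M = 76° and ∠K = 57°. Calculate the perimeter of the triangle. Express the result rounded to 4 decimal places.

1118.4507

The third angle is ∠L = 180° − ∠M − ∠K = 47.00°.
Law of sines: m = l·sin M/sin L ≈ 427.2.
Law of sines: k = l·sin K/sin L ≈ 369.25.
Semiperimeter s = (322+427.2+369.25)/2 = 559.23.
Perimeter = 322 + 427.2 + 369.25 = 1118.5.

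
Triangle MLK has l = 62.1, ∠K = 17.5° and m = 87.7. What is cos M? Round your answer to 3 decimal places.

-0.633

By the law of cosines, k² = m² + l² − 2·m·l·cos K = 1159.5, so k ≈ 34.051.
Law of cosines again: cos M = (l² + k² − m²)/(2·l·k) ≈ -0.63260, so ∠M ≈ 129.24°.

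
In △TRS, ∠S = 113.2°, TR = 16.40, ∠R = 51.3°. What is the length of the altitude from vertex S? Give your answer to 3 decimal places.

The third angle is ∠T = 180° − ∠R − ∠S = 15.50°.
Law of sines: RS = TR·sin T/sin S ≈ 4.7683.
Law of sines: ST = TR·sin R/sin S ≈ 13.925.
Area = ½·TR·RS·sin R ≈ 30.515.
The altitude from S has length 2·area/TR ≈ 3.7213.

h_S ≈ 3.721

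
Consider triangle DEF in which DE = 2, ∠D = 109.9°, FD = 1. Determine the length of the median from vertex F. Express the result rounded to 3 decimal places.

By the law of cosines, EF² = FD² + DE² − 2·FD·DE·cos D = 6.3615, so EF ≈ 2.5222.
Median from F: ½√(2·EF² + 2·FD² − DE²) ≈ 1.6373.

m_F ≈ 1.637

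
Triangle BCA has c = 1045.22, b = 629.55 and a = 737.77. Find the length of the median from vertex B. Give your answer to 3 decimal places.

Median from B: ½√(2·c² + 2·a² − b²) ≈ 848.12.

m_B ≈ 848.122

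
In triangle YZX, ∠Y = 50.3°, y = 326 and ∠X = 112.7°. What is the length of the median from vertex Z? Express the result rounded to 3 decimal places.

The third angle is ∠Z = 180° − ∠X − ∠Y = 17.00°.
Law of sines: z = y·sin Z/sin Y ≈ 123.88.
Law of sines: x = y·sin X/sin Y ≈ 390.89.
Median from Z: ½√(2·x² + 2·y² − z²) ≈ 354.54.

354.538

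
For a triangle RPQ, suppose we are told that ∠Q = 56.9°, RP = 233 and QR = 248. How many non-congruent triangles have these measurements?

QR·sin Q = 248·sin(56.9°) ≈ 207.8.
Since QR sin Q < RP < QR (207.8 < 233 < 248), two triangles exist.

2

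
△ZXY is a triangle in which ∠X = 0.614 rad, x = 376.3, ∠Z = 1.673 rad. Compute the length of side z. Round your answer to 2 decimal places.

The third angle is ∠Y = π − ∠Z − ∠X = 0.855 rad.
Law of sines: z = x·sin Z/sin X ≈ 649.73.

649.73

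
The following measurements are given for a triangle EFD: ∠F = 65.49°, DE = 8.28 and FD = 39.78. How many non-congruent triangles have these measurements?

0

FD·sin F = 39.78·sin(65.49°) ≈ 36.2.
Since DE = 8.28 < 36.2 = FD sin F, no triangle exists.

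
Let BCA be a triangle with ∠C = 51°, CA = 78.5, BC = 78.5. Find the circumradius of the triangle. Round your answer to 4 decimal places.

43.4862

By the law of cosines, AB² = BC² + CA² − 2·BC·CA·cos C = 4568.4, so AB ≈ 67.59.
Area = ½·BC·CA·sin C ≈ 2394.5.
Circumradius = AB/(2 sin C) ≈ 43.486.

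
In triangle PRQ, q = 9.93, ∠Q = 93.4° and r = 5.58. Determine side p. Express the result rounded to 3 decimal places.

7.890

Law of sines: sin R = r·sin Q/q ≈ 0.56094.
Since q ≥ r, only the acute value applies: ∠R ≈ 34.12°.
Then ∠P = 180° − ∠Q − ∠R ≈ 52.48°.
Law of sines gives p = q·sin P/sin Q ≈ 7.8897.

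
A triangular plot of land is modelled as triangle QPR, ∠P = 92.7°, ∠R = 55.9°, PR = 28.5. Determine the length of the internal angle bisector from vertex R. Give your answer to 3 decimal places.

The third angle is ∠Q = 180° − ∠P − ∠R = 31.40°.
Law of sines: RQ = PR·sin P/sin Q ≈ 54.641.
Law of sines: QP = PR·sin R/sin Q ≈ 45.296.
The bisector from R has length 2·PR·RQ·cos(∠R/2)/(PR+RQ) ≈ 33.091.

33.091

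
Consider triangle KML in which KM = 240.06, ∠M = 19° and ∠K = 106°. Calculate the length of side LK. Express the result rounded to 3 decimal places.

The third angle is ∠L = 180° − ∠K − ∠M = 55.00°.
Law of sines: LK = KM·sin M/sin L ≈ 95.411.

95.411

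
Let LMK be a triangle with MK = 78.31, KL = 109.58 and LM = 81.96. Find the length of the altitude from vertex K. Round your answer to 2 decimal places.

h_K ≈ 78.14

Semiperimeter s = (78.31 + 109.58 + 81.96)/2 = 134.92.
Heron's formula: area = √(134.92·56.615·25.345·52.965) ≈ 3202.2.
The altitude from K has length 2·area/LM ≈ 78.141.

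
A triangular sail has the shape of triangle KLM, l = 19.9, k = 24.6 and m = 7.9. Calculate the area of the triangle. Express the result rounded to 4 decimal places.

Semiperimeter s = (24.6 + 19.9 + 7.9)/2 = 26.2.
Heron's formula: area = √(26.2·1.6·6.3·18.3) ≈ 69.519.

69.5195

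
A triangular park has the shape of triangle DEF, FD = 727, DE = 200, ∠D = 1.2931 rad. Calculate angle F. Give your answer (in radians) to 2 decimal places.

By the law of cosines, EF² = FD² + DE² − 2·FD·DE·cos D = 4.8881e+05, so EF ≈ 699.15.
Law of cosines again: cos F = (EF² + FD² − DE²)/(2·EF·FD) ≈ 0.96141, so ∠F ≈ 0.2787 rad.

0.28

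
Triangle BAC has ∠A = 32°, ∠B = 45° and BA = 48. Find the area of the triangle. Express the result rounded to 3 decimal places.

area ≈ 443.020

The third angle is ∠C = 180° − ∠B − ∠A = 103.00°.
Law of sines: AC = BA·sin B/sin C ≈ 34.834.
Law of sines: CB = BA·sin A/sin C ≈ 26.105.
Area = ½·BA·AC·sin A ≈ 443.02.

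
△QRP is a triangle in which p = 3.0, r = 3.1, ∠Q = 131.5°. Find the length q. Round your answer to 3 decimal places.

By the law of cosines, q² = r² + p² − 2·r·p·cos Q = 30.935, so q ≈ 5.5619.

5.562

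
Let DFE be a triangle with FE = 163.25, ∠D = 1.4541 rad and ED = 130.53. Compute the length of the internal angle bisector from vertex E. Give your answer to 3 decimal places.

Law of sines: sin F = ED·sin D/FE ≈ 0.79413.
Since FE ≥ ED, only the acute value applies: ∠F ≈ 0.9176 rad.
Then ∠E = π − ∠D − ∠F ≈ 0.7699 rad.
Law of sines gives DF = FE·sin E/sin D ≈ 114.41.
The bisector from E has length 2·FE·ED·cos(∠E/2)/(FE+ED) ≈ 134.45.

t_E ≈ 134.451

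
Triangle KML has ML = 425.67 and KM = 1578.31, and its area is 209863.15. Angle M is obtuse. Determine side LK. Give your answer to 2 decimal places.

1929.10

From area = ½·KM·ML·sin M, we get sin M = 2·area/(KM·ML) ≈ 0.62474.
Taking the obtuse solution, ∠M ≈ 141.34°.
Law of cosines then gives LK ≈ 1929.1.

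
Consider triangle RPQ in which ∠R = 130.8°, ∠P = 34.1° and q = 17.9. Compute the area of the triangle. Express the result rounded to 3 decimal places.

area ≈ 260.998

The third angle is ∠Q = 180° − ∠R − ∠P = 15.10°.
Law of sines: r = q·sin R/sin Q ≈ 52.015.
Law of sines: p = q·sin P/sin Q ≈ 38.523.
Area = ½·q·r·sin P ≈ 261.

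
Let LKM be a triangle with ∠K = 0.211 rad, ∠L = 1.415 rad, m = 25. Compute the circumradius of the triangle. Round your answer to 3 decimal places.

The third angle is ∠M = π − ∠L − ∠K = 1.516 rad.
Law of sines: l = m·sin L/sin M ≈ 24.735.
Law of sines: k = m·sin K/sin M ≈ 5.2439.
Circumradius = m/(2 sin M) ≈ 12.519.

12.519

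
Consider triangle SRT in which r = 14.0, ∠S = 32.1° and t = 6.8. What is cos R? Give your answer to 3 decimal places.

By the law of cosines, s² = r² + t² − 2·r·t·cos S = 80.948, so s ≈ 8.9971.
Law of cosines again: cos R = (t² + s² − r²)/(2·t·s) ≈ -0.56237, so ∠R ≈ 124.22°.

-0.562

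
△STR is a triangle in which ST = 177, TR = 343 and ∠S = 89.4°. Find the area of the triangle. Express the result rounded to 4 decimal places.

area ≈ 26164.6529

Law of sines: sin R = ST·sin S/TR ≈ 0.51601.
Since TR ≥ ST, only the acute value applies: ∠R ≈ 31.06°.
Then ∠T = 180° − ∠S − ∠R ≈ 59.54°.
Law of sines gives RS = TR·sin T/sin S ≈ 295.66.
Area = ½·TR·ST·sin T ≈ 26165.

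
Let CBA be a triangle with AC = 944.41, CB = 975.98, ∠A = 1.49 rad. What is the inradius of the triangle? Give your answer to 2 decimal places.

139.45

Law of sines: sin B = AC·sin A/CB ≈ 0.96450.
Since CB ≥ AC, only the acute value applies: ∠B ≈ 1.304 rad.
Then ∠C = π − ∠A − ∠B ≈ 0.348 rad.
Law of sines gives BA = CB·sin C/sin A ≈ 333.97.
Area = ½·CB·AC·sin C ≈ 1.5719e+05.
Semiperimeter s = (333.97+944.41+975.98)/2 = 1127.2.
Inradius = area/s = 1.5719e+05/1127.2 ≈ 139.45.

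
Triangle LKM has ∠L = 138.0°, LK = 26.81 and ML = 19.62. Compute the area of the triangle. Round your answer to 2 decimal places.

area ≈ 175.99

Area = ½·ML·LK·sin L ≈ 175.99.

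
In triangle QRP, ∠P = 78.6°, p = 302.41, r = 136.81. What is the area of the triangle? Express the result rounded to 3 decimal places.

Law of sines: sin R = r·sin P/p ≈ 0.44347.
Since p ≥ r, only the acute value applies: ∠R ≈ 26.33°.
Then ∠Q = 180° − ∠P − ∠R ≈ 75.07°.
Law of sines gives q = p·sin Q/sin P ≈ 298.09.
Area = ½·p·r·sin Q ≈ 19988.

area ≈ 19988.409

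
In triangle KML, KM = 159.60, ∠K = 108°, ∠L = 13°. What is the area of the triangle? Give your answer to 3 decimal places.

The third angle is ∠M = 180° − ∠L − ∠K = 59.00°.
Law of sines: ML = KM·sin K/sin L ≈ 674.76.
Law of sines: LK = KM·sin M/sin L ≈ 608.15.
Area = ½·KM·ML·sin M ≈ 46155.

area ≈ 46155.097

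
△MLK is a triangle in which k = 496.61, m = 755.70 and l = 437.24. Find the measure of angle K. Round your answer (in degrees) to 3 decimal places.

By the law of cosines, cos K = (m² + l² − k²) / (2·m·l) ≈ 0.78027, so ∠K ≈ 38.71°.

38.714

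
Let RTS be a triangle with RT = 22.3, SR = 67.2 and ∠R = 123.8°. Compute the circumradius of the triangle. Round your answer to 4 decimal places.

49.1789

By the law of cosines, TS² = SR² + RT² − 2·SR·RT·cos R = 6680.4, so TS ≈ 81.734.
Area = ½·SR·RT·sin R ≈ 622.64.
Circumradius = TS/(2 sin R) ≈ 49.179.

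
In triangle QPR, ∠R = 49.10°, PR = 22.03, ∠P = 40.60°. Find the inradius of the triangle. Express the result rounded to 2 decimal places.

The third angle is ∠Q = 180° − ∠P − ∠R = 90.30°.
Law of sines: RQ = PR·sin P/sin Q ≈ 14.337.
Law of sines: QP = PR·sin R/sin Q ≈ 16.652.
Area = ½·PR·RQ·sin R ≈ 119.36.
Semiperimeter s = (22.03+14.337+16.652)/2 = 26.509.
Inradius = area/s = 119.36/26.509 ≈ 4.5027.

4.50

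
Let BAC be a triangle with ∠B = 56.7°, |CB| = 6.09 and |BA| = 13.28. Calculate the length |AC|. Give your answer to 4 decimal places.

By the law of cosines, |AC|² = |CB|² + |BA|² − 2·|CB|·|BA|·cos B = 124.64, so |AC| ≈ 11.164.

11.1643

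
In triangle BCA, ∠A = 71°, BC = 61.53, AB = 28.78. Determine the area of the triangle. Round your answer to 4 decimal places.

Law of sines: sin C = AB·sin A/BC ≈ 0.44226.
Since BC ≥ AB, only the acute value applies: ∠C ≈ 26.25°.
Then ∠B = 180° − ∠A − ∠C ≈ 82.75°.
Law of sines gives CA = BC·sin B/sin A ≈ 64.555.
Area = ½·BC·AB·sin B ≈ 878.34.

878.3418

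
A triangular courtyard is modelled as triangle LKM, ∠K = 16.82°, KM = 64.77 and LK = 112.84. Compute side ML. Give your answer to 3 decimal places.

By the law of cosines, ML² = LK² + KM² − 2·LK·KM·cos K = 2936.1, so ML ≈ 54.186.

54.186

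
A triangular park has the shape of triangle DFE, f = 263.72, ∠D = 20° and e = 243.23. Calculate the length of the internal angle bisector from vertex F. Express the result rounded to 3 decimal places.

By the law of cosines, d² = f² + e² − 2·f·e·cos D = 8156.6, so d ≈ 90.314.
Law of cosines again: cos F = (e² + d² − f²)/(2·e·d) ≈ -0.05078, so ∠F ≈ 92.91°.
The bisector from F has length 2·e·d·cos(∠F/2)/(e+d) ≈ 90.744.

90.744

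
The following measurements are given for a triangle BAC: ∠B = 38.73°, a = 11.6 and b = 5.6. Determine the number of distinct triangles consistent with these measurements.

a·sin B = 11.6·sin(38.73°) ≈ 7.258.
Since b = 5.6 < 7.258 = a sin B, no triangle exists.

0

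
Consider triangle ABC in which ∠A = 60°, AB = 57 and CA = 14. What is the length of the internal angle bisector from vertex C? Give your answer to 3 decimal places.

By the law of cosines, BC² = CA² + AB² − 2·CA·AB·cos A = 2647, so BC ≈ 51.449.
Law of cosines again: cos C = (BC² + CA² − AB²)/(2·BC·CA) ≈ -0.28183, so ∠C ≈ 106.37°.
The bisector from C has length 2·BC·CA·cos(∠C/2)/(BC+CA) ≈ 13.19.

t_C ≈ 13.190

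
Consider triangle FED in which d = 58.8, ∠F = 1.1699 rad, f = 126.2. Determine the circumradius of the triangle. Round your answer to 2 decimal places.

68.53

Law of sines: sin D = d·sin F/f ≈ 0.42898.
Since f ≥ d, only the acute value applies: ∠D ≈ 0.4434 rad.
Then ∠E = π − ∠F − ∠D ≈ 1.5283 rad.
Law of sines gives e = f·sin E/sin F ≈ 136.94.
Circumradius = f/(2 sin F) ≈ 68.534.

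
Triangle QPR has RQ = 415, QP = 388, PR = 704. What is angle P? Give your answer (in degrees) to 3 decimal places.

By the law of cosines, cos P = (QP² + PR² − RQ²) / (2·QP·PR) ≈ 0.86753, so ∠P ≈ 29.83°.

∠P ≈ 29.827°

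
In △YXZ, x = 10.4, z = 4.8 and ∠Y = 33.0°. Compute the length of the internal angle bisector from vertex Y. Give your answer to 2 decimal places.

6.30

By the law of cosines, y² = x² + z² − 2·x·z·cos Y = 47.467, so y ≈ 6.8896.
The bisector from Y has length 2·x·z·cos(∠Y/2)/(x+z) ≈ 6.2979.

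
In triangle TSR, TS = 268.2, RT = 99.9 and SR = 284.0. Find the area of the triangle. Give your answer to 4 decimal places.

area ≈ 13392.9140

Semiperimeter s = (284 + 99.9 + 268.2)/2 = 326.05.
Heron's formula: area = √(326.05·42.05·226.15·57.85) ≈ 13393.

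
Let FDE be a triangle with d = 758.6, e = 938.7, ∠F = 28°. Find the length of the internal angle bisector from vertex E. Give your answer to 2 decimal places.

364.75

By the law of cosines, f² = d² + e² − 2·d·e·cos F = 1.9914e+05, so f ≈ 446.25.
Law of cosines again: cos E = (f² + d² − e²)/(2·f·d) ≈ -0.15736, so ∠E ≈ 99.05°.
The bisector from E has length 2·f·d·cos(∠E/2)/(f+d) ≈ 364.75.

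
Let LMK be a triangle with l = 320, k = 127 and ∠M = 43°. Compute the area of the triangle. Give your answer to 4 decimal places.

Area = ½·k·l·sin M ≈ 13858.

13858.2067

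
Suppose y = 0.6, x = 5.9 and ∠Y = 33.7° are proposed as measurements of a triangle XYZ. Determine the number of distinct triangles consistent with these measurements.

0

x·sin Y = 5.9·sin(33.7°) ≈ 3.274.
Since y = 0.6 < 3.274 = x sin Y, no triangle exists.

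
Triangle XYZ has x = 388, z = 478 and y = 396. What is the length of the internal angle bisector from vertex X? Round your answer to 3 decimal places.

By the law of cosines, cos X = (y² + z² − x²) / (2·y·z) ≈ 0.62010, so ∠X ≈ 51.68°.
The bisector from X has length 2·y·z·cos(∠X/2)/(y+z) ≈ 389.85.

389.850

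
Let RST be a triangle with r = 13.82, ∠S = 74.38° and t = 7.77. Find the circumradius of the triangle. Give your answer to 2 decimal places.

7.22

By the law of cosines, s² = t² + r² − 2·t·r·cos S = 193.54, so s ≈ 13.912.
Area = ½·t·r·sin S ≈ 51.708.
Circumradius = s/(2 sin S) ≈ 7.2227.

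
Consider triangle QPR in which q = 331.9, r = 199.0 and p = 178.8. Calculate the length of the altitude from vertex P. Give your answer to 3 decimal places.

h_P ≈ 167.204

Semiperimeter s = (331.9 + 178.8 + 199)/2 = 354.85.
Heron's formula: area = √(354.85·22.95·176.05·155.85) ≈ 14948.
The altitude from P has length 2·area/p ≈ 167.2.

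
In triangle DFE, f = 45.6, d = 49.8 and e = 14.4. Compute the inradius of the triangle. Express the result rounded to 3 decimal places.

Semiperimeter s = (49.8 + 45.6 + 14.4)/2 = 54.9.
Heron's formula: area = √(54.9·5.1·9.3·40.5) ≈ 324.74.
Inradius = area/s = 324.74/54.9 ≈ 5.9152.

r ≈ 5.915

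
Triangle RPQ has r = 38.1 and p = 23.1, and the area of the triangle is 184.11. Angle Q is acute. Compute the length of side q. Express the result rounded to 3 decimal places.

From area = ½·r·p·sin Q, we get sin Q = 2·area/(r·p) ≈ 0.41838.
Taking the acute solution, ∠Q ≈ 24.73°.
Law of cosines then gives q ≈ 19.659.

19.659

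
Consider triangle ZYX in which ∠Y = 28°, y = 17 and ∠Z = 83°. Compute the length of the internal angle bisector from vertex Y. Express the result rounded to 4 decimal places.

The third angle is ∠X = 180° − ∠Z − ∠Y = 69.00°.
Law of sines: z = y·sin Z/sin Y ≈ 35.941.
Law of sines: x = y·sin X/sin Y ≈ 33.806.
The bisector from Y has length 2·x·z·cos(∠Y/2)/(x+z) ≈ 33.806.

t_Y ≈ 33.8058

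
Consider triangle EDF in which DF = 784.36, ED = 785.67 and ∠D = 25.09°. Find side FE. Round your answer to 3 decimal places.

By the law of cosines, FE² = ED² + DF² − 2·ED·DF·cos D = 1.163e+05, so FE ≈ 341.02.

341.023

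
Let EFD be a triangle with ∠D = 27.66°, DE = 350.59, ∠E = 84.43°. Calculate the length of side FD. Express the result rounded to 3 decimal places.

The third angle is ∠F = 180° − ∠D − ∠E = 67.91°.
Law of sines: FD = DE·sin E/sin F ≈ 376.58.

376.578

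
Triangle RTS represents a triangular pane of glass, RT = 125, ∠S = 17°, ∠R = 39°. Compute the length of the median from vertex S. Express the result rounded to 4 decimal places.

m_S ≈ 308.3919

The third angle is ∠T = 180° − ∠S − ∠R = 124.00°.
Law of sines: TS = RT·sin R/sin S ≈ 269.06.
Law of sines: SR = RT·sin T/sin S ≈ 354.45.
Median from S: ½√(2·TS² + 2·SR² − RT²) ≈ 308.39.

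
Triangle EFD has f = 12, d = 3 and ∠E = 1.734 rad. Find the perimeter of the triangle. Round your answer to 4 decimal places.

perimeter ≈ 27.8335

By the law of cosines, e² = f² + d² − 2·f·d·cos E = 164.7, so e ≈ 12.833.
Semiperimeter s = (12.833+12+3)/2 = 13.917.
Perimeter = 12.833 + 12 + 3 = 27.833.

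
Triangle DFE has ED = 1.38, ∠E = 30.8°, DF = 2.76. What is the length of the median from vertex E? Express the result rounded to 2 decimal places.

Law of sines: sin F = ED·sin E/DF ≈ 0.25602.
Since DF ≥ ED, only the acute value applies: ∠F ≈ 14.83°.
Then ∠D = 180° − ∠E − ∠F ≈ 134.37°.
Law of sines gives FE = DF·sin D/sin E ≈ 3.8534.
Median from E: ½√(2·FE² + 2·ED² − DF²) ≈ 2.544.

m_E ≈ 2.54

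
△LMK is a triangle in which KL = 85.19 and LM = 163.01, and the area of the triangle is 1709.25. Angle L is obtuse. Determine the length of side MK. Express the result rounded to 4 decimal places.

From area = ½·KL·LM·sin L, we get sin L = 2·area/(KL·LM) ≈ 0.24617.
Taking the obtuse solution, ∠L ≈ 165.75°.
Law of cosines then gives MK ≈ 246.47.

246.4722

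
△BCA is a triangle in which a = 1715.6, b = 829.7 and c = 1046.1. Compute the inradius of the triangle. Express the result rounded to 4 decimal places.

r ≈ 179.7226

Semiperimeter s = (829.7 + 1046.1 + 1715.6)/2 = 1795.7.
Heron's formula: area = √(1795.7·966·749.6·80.1) ≈ 3.2273e+05.
Inradius = area/s = 3.2273e+05/1795.7 ≈ 179.72.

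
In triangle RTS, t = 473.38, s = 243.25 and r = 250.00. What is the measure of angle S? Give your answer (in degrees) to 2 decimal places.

∠S ≈ 16.09°

By the law of cosines, cos S = (r² + t² − s²) / (2·r·t) ≈ 0.96083, so ∠S ≈ 16.09°.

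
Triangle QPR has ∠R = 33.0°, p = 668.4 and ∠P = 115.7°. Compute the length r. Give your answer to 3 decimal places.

The third angle is ∠Q = 180° − ∠P − ∠R = 31.30°.
Law of sines: r = p·sin R/sin P ≈ 404.

404.002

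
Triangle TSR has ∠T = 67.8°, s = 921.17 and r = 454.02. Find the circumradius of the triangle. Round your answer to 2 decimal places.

By the law of cosines, t² = s² + r² − 2·s·r·cos T = 7.3864e+05, so t ≈ 859.44.
Area = ½·s·r·sin T ≈ 1.9361e+05.
Circumradius = t/(2 sin T) ≈ 464.13.

464.13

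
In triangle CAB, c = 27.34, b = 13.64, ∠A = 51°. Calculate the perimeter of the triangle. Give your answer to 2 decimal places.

perimeter ≈ 62.52

By the law of cosines, a² = b² + c² − 2·b·c·cos A = 464.16, so a ≈ 21.544.
Semiperimeter s = (27.34+21.544+13.64)/2 = 31.262.
Perimeter = 27.34 + 21.544 + 13.64 = 62.524.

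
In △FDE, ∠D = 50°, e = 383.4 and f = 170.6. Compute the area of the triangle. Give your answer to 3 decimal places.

area ≈ 25052.733

Area = ½·e·f·sin D ≈ 25053.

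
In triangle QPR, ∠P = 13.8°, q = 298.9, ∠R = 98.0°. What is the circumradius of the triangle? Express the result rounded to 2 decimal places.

The third angle is ∠Q = 180° − ∠P − ∠R = 68.20°.
Law of sines: p = q·sin P/sin Q ≈ 76.789.
Law of sines: r = q·sin R/sin Q ≈ 318.79.
Circumradius = q/(2 sin Q) ≈ 160.96.

160.96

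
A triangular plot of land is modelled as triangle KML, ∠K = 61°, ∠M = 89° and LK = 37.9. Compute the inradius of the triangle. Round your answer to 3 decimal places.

The third angle is ∠L = 180° − ∠K − ∠M = 30.00°.
Law of sines: ML = LK·sin K/sin M ≈ 33.153.
Law of sines: KM = LK·sin L/sin M ≈ 18.953.
Area = ½·LK·ML·sin L ≈ 314.13.
Semiperimeter s = (33.153+37.9+18.953)/2 = 45.003.
Inradius = area/s = 314.13/45.003 ≈ 6.9801.

6.980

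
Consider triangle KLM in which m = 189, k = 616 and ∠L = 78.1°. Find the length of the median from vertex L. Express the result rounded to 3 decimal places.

m_L ≈ 340.291

By the law of cosines, l² = m² + k² − 2·m·k·cos L = 3.6716e+05, so l ≈ 605.94.
Median from L: ½√(2·m² + 2·k² − l²) ≈ 340.29.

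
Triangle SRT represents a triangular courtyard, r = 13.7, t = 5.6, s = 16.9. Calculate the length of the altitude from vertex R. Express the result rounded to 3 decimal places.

Semiperimeter p = (16.9 + 13.7 + 5.6)/2 = 18.1.
Heron's formula: area = √(18.1·1.2·4.4·12.5) ≈ 34.563.
The altitude from R has length 2·area/r ≈ 5.0457.

5.046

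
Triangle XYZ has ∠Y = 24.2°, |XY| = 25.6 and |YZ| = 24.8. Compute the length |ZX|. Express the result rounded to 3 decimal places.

10.594

By the law of cosines, |ZX|² = |XY|² + |YZ|² − 2·|XY|·|YZ|·cos Y = 112.23, so |ZX| ≈ 10.594.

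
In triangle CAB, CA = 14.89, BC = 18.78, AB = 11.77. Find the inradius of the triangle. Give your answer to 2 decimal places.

Semiperimeter s = (11.77 + 18.78 + 14.89)/2 = 22.72.
Heron's formula: area = √(22.72·10.95·3.94·7.83) ≈ 87.607.
Inradius = area/s = 87.607/22.72 ≈ 3.856.

r ≈ 3.86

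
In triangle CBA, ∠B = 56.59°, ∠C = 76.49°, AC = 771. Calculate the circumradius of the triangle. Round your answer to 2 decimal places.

461.81

The third angle is ∠A = 180° − ∠C − ∠B = 46.92°.
Law of sines: BA = AC·sin C/sin B ≈ 898.07.
Law of sines: CB = AC·sin A/sin B ≈ 674.62.
Circumradius = AC/(2 sin B) ≈ 461.81.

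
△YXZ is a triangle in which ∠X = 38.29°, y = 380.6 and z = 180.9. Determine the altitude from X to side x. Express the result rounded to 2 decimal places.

h_X ≈ 161.83

By the law of cosines, x² = z² + y² − 2·z·y·cos X = 69502, so x ≈ 263.63.
Area = ½·z·y·sin X ≈ 21331.
The altitude from X has length 2·area/x ≈ 161.83.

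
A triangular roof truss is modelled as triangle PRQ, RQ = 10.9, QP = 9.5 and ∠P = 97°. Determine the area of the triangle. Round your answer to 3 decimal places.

Law of sines: sin R = QP·sin P/RQ ≈ 0.86506.
Since RQ ≥ QP, only the acute value applies: ∠R ≈ 59.89°.
Then ∠Q = 180° − ∠P − ∠R ≈ 23.11°.
Law of sines gives PR = RQ·sin Q/sin P ≈ 4.3104.
Area = ½·RQ·QP·sin Q ≈ 20.322.

20.322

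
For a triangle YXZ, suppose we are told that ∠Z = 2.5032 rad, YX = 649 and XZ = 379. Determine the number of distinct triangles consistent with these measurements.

XZ·sin Z = 379·sin(2.5032 rad) ≈ 225.8.
Since ∠Z is not acute, a triangle exists only if YX > XZ; here YX > XZ, so there is exactly one triangle.

1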